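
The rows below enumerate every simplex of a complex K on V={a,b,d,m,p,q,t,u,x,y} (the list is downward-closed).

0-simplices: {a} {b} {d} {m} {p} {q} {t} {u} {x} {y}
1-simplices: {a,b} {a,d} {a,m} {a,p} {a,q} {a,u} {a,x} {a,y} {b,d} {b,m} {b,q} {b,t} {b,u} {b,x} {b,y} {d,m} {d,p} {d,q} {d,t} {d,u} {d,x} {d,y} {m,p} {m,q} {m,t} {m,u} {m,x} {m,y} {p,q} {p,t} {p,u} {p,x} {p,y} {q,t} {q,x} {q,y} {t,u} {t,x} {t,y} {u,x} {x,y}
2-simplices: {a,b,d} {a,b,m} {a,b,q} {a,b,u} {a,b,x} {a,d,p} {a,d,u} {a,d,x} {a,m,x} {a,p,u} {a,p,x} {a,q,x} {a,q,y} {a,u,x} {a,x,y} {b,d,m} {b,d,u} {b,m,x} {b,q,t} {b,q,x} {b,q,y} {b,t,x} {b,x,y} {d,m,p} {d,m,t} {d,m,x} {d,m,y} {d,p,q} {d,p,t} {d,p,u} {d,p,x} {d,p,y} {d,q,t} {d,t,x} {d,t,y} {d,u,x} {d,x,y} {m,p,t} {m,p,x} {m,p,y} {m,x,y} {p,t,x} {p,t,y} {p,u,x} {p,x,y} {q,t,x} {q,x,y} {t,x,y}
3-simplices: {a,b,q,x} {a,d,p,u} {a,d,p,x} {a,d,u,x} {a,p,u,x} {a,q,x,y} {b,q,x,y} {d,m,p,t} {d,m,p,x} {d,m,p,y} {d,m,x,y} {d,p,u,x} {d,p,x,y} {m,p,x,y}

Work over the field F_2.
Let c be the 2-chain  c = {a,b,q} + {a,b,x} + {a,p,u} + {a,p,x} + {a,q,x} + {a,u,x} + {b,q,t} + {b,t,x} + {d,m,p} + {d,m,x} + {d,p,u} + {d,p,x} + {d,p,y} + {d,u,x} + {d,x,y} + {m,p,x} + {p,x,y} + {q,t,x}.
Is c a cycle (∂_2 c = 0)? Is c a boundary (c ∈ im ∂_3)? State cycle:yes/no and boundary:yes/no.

n_0=10 n_1=41 n_2=48 n_3=14  [Z2]
∂1: piv[ab,ad,am,ap,aq,au,ax,ay,bt] rk=9  ker:bd,bm,bq,bu,bx,by,dm,dp,dq,dt,du,dx,dy,mp,mq,mt,mu,mx,my,pq,pt,pu,px,py,qt,qx,qy,tu,tx,ty,ux,xy
∂2: piv[abd,abm,abq,abu,abx,adp,adu,adx,amx,apu,apx,aqx,aqy,aux,axy,bdm,bqt,bqy,btx,dmp,dmt,dmy,dpq,dpt,dpy,dqt,dtx,dty,dxy] rk=29  ker:bdu,bmx,bqx,bxy,dmx,dpu,dpx,dux,mpt,mpx,mpy,mxy,ptx,pty,pux,pxy,qtx,qxy,txy
∂3: piv[abqx,adpu,adpx,adux,apux,aqxy,bqxy,dmpt,dmpx,dmpy,dmxy,dpxy] rk=12  ker:dpux,mpxy
∂2c = 0
c vs im∂3: residual ≠ 0 ⇒ not boundary

cycle:yes boundary:no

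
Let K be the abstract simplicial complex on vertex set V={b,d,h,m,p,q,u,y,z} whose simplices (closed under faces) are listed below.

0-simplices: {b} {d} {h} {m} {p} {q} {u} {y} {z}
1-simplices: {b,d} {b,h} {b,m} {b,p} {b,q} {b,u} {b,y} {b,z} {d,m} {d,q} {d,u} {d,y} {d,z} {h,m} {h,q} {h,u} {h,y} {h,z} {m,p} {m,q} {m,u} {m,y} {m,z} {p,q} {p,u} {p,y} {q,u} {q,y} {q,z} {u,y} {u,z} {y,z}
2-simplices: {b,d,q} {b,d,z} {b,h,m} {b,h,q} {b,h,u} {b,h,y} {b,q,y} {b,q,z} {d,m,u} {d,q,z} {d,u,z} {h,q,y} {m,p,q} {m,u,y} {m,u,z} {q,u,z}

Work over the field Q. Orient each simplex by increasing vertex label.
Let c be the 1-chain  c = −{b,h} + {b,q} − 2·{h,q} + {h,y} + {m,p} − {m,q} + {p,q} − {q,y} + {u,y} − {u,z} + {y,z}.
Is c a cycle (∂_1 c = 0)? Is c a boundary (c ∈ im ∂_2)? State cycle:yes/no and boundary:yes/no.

cycle:yes boundary:no

n_0=9 n_1=32 n_2=16  [Q]
∂1: piv[bd,bh,bm,bp,bq,bu,by,bz] rk=8  ker:dm,dq,du,dy,dz,hm,hq,hu,hy,hz,mp,mq,mu,my,mz,pq,pu,py,qu,qy,qz,uy,uz,yz
∂2: piv[bdq,bdz,bhm,bhq,bhu,bhy,bqy,bqz,dmu,duz,mpq,muy,muz,quz] rk=14  ker:dqz,hqy
∂1c = 0
c vs im∂2: residual ≠ 0 ⇒ not boundary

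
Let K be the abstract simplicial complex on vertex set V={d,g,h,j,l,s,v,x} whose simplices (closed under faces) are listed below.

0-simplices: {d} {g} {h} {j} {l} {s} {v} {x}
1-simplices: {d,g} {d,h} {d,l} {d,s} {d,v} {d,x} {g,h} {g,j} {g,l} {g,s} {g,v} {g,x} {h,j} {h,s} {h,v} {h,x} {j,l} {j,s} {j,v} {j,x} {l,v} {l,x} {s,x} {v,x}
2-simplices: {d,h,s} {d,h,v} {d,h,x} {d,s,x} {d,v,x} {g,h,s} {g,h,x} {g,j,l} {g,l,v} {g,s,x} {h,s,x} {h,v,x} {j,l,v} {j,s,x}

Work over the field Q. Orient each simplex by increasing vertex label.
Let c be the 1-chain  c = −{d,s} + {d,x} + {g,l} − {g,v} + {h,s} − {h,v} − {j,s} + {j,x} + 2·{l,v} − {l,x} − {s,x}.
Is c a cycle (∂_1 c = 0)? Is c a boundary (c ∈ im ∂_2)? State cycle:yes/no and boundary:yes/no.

n_0=8 n_1=24 n_2=14  [Q]
∂1: piv[dg,dh,dl,ds,dv,dx,gj] rk=7  ker:gh,gl,gs,gv,gx,hj,hs,hv,hx,jl,js,jv,jx,lv,lx,sx,vx
∂2: piv[dhs,dhv,dhx,dsx,dvx,ghs,ghx,gjl,glv,jlv,jsx] rk=11  ker:gsx,hsx,hvx
∂1c = 0
c vs im∂2: residual ≠ 0 ⇒ not boundary

cycle:yes boundary:no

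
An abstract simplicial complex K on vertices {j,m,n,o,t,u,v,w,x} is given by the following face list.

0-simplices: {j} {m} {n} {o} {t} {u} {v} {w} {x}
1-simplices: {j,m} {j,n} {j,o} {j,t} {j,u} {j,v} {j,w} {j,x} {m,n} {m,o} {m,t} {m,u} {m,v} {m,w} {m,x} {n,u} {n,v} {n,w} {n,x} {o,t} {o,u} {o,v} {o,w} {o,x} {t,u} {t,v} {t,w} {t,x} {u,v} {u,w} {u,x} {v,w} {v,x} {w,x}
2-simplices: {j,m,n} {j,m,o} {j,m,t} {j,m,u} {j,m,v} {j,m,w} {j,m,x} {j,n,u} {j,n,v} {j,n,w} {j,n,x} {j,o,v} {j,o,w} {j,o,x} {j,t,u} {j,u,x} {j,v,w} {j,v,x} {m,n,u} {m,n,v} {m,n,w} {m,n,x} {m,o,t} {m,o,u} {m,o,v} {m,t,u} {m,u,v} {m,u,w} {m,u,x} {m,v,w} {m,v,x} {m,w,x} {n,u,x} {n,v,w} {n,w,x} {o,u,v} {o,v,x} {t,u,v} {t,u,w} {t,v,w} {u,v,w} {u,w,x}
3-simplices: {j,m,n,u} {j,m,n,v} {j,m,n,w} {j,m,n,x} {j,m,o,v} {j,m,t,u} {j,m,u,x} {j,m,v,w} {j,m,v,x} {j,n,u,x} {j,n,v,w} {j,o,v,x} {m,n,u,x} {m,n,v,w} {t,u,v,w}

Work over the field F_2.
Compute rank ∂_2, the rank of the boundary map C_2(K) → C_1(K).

rank∂_2=25

n_0=9 n_1=34 n_2=42 n_3=15  [Z2]
∂1: piv[jm,jn,jo,jt,ju,jv,jw,jx] rk=8  ker:mn,mo,mt,mu,mv,mw,mx,nu,nv,nw,nx,ot,ou,ov,ow,ox,tu,tv,tw,tx,uv,uw,ux,vw,vx,wx
∂2: piv[jmn,jmo,jmt,jmu,jmv,jmw,jmx,jnu,jnv,jnw,jnx,jov,jow,jox,jtu,jux,jvw,jvx,mot,mou,muv,muw,mwx,tuv,tuw] rk=25  ker:mnu,mnv,mnw,mnx,mov,mtu,mux,mvw,mvx,nux,nvw,nwx,ouv,ovx,tvw,uvw,uwx
∂3: piv[jmnu,jmnv,jmnw,jmnx,jmov,jmtu,jmux,jmvw,jmvx,jnux,jnvw,jovx,tuvw] rk=13  ker:mnux,mnvw
rk∂_2=25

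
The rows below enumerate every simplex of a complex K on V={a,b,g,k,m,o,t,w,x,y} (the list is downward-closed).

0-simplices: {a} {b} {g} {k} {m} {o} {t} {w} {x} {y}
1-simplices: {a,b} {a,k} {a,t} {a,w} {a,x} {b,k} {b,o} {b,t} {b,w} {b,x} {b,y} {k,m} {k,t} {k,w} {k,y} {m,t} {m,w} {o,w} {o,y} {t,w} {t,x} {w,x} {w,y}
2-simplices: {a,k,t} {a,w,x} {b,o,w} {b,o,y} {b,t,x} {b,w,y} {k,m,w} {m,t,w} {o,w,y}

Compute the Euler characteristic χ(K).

χ(K)=-4

n_0=10 n_1=23 n_2=9
χ=+10−23+9=-4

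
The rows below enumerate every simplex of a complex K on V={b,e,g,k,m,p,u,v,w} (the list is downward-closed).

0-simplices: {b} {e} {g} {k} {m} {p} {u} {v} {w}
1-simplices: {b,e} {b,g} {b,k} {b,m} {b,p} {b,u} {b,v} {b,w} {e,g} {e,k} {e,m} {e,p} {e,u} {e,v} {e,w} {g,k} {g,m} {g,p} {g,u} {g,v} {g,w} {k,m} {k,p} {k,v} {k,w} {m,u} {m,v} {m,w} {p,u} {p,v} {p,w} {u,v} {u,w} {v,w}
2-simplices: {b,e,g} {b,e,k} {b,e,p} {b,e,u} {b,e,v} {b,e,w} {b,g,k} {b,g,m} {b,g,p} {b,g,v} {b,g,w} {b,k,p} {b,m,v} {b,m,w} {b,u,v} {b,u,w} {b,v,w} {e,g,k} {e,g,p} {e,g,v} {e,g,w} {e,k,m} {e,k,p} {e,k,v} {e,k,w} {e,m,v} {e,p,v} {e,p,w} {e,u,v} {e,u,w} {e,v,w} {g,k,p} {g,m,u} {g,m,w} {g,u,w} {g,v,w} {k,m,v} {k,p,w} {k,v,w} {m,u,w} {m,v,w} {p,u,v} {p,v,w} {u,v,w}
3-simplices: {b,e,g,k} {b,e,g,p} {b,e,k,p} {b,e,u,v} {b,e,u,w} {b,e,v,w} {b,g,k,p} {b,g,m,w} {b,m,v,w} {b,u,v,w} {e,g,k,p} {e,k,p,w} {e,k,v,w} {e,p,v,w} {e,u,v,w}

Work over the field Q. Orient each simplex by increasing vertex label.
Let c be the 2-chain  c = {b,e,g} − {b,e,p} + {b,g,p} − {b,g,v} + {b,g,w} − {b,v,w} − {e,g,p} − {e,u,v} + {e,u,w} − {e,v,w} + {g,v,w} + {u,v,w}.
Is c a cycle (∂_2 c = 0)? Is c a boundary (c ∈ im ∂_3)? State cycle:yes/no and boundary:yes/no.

cycle:yes boundary:no

n_0=9 n_1=34 n_2=44 n_3=15  [Q]
∂1: piv[be,bg,bk,bm,bp,bu,bv,bw] rk=8  ker:eg,ek,em,ep,eu,ev,ew,gk,gm,gp,gu,gv,gw,km,kp,kv,kw,mu,mv,mw,pu,pv,pw,uv,uw,vw
∂2: piv[beg,bek,bep,beu,bev,bew,bgk,bgm,bgp,bgv,bgw,bkp,bmv,bmw,buv,buw,bvw,ekm,ekv,ekw,emv,epv,epw,gmu,guw,puv] rk=26  ker:egk,egp,egv,egw,ekp,euv,euw,evw,gkp,gmw,gvw,kmv,kpw,kvw,muw,mvw,pvw,uvw
∂3: piv[begk,begp,bekp,beuv,beuw,bevw,bgkp,bgmw,bmvw,buvw,ekpw,ekvw,epvw] rk=13  ker:egkp,euvw
∂2c = 0
c vs im∂3: residual ≠ 0 ⇒ not boundary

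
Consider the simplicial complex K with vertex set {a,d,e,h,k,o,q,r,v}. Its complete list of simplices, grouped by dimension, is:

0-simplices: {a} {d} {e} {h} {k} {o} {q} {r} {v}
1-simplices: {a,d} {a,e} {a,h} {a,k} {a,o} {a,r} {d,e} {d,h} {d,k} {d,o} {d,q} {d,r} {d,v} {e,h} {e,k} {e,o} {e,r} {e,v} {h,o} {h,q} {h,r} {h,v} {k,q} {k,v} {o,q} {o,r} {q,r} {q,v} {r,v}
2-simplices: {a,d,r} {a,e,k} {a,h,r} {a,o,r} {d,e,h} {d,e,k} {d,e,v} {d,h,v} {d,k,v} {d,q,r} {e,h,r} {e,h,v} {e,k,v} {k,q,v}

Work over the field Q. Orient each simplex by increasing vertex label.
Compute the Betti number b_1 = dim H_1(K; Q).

n_0=9 n_1=29 n_2=14  [Q]
∂1: piv[ad,ae,ah,ak,ao,ar,dq,dv] rk=8  ker:de,dh,dk,do,dr,eh,ek,eo,er,ev,ho,hq,hr,hv,kq,kv,oq,or,qr,qv,rv
∂2: piv[adr,aek,ahr,aor,deh,dek,dev,dhv,dkv,dqr,ehr,kqv] rk=12  ker:ehv,ekv
b_1=(29−8)−12=9

b_1=9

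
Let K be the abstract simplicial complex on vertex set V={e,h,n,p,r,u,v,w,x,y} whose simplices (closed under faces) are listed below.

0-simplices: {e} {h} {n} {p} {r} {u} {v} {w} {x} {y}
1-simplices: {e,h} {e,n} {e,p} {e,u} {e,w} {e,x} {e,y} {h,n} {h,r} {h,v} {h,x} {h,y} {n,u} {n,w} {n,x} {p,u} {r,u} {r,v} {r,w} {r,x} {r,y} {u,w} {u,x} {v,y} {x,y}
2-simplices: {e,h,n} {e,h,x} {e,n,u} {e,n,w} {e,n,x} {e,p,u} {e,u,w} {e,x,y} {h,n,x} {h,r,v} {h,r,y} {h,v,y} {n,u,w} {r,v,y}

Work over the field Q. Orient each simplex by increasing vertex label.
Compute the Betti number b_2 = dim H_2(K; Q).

b_2=3

n_0=10 n_1=25 n_2=14  [Q]
∂1: piv[eh,en,ep,eu,ew,ex,ey,hr,hv] rk=9  ker:hn,hx,hy,nu,nw,nx,pu,ru,rv,rw,rx,ry,uw,ux,vy,xy
∂2: piv[ehn,ehx,enu,enw,enx,epu,euw,exy,hrv,hry,hvy] rk=11  ker:hnx,nuw,rvy
b_2=(14−11)−0=3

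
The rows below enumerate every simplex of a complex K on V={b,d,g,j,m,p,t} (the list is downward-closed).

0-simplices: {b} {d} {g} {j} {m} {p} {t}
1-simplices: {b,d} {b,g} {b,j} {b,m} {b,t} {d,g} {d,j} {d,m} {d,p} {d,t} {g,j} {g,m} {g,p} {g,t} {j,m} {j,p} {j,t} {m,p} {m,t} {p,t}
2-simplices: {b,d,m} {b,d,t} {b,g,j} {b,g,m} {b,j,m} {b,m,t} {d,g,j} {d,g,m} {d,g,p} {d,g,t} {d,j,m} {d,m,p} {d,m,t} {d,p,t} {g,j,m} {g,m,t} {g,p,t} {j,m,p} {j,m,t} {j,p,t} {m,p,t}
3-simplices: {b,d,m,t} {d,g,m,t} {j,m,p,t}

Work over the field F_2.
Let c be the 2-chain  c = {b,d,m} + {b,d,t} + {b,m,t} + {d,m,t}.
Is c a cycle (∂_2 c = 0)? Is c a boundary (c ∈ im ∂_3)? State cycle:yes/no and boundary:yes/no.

n_0=7 n_1=20 n_2=21 n_3=3  [Z2]
∂1: piv[bd,bg,bj,bm,bt,dp] rk=6  ker:dg,dj,dm,dt,gj,gm,gp,gt,jm,jp,jt,mp,mt,pt
∂2: piv[bdm,bdt,bgj,bgm,bjm,bmt,dgj,dgm,dgp,dgt,dmp,dpt,jmp,jmt] rk=14  ker:djm,dmt,gjm,gmt,gpt,jpt,mpt
∂3: piv[bdmt,dgmt,jmpt] rk=3
∂2c = 0
c vs im∂3: reduces to 0 ⇒ boundary

cycle:yes boundary:yes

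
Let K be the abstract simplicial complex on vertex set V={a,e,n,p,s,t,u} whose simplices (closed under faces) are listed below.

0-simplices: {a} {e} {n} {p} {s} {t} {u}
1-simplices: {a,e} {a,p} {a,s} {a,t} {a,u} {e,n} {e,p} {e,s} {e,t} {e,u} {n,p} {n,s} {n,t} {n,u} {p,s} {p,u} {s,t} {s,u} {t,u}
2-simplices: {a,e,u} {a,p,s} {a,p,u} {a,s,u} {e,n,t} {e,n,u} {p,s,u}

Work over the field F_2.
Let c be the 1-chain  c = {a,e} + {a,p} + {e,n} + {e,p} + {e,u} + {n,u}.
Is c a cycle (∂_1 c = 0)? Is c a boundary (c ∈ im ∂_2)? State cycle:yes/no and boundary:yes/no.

n_0=7 n_1=19 n_2=7  [Z2]
∂1: piv[ae,ap,as,at,au,en] rk=6  ker:ep,es,et,eu,np,ns,nt,nu,ps,pu,st,su,tu
∂2: piv[aeu,aps,apu,asu,ent,enu] rk=6  ker:psu
∂1c = 0
c vs im∂2: residual ≠ 0 ⇒ not boundary

cycle:yes boundary:no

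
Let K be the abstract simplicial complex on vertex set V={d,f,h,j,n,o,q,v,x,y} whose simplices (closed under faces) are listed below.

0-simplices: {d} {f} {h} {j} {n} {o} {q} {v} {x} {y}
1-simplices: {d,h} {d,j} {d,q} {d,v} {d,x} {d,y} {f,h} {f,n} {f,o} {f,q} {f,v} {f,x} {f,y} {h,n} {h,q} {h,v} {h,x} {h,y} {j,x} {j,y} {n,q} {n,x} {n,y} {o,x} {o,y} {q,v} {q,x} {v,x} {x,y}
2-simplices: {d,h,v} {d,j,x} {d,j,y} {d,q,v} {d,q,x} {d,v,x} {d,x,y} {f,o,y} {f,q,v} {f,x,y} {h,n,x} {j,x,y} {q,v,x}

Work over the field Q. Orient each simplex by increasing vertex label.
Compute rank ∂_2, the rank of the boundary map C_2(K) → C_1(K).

rank∂_2=11

n_0=10 n_1=29 n_2=13  [Q]
∂1: piv[dh,dj,dq,dv,dx,dy,fh,fn,fo] rk=9  ker:fq,fv,fx,fy,hn,hq,hv,hx,hy,jx,jy,nq,nx,ny,ox,oy,qv,qx,vx,xy
∂2: piv[dhv,djx,djy,dqv,dqx,dvx,dxy,foy,fqv,fxy,hnx] rk=11  ker:jxy,qvx
rk∂_2=11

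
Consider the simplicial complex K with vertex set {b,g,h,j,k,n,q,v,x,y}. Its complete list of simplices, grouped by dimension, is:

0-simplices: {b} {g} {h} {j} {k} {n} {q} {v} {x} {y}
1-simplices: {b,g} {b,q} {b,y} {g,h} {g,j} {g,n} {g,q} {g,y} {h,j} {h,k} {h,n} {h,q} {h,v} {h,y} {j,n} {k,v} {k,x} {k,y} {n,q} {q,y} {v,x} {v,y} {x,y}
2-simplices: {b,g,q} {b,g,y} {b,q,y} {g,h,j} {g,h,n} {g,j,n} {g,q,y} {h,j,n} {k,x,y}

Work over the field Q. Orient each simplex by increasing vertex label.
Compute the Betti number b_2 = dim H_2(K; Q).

b_2=2

n_0=10 n_1=23 n_2=9  [Q]
∂1: piv[bg,bq,by,gh,gj,gn,hk,hv,kx] rk=9  ker:gq,gy,hj,hn,hq,hy,jn,kv,ky,nq,qy,vx,vy,xy
∂2: piv[bgq,bgy,bqy,ghj,ghn,gjn,kxy] rk=7  ker:gqy,hjn
b_2=(9−7)−0=2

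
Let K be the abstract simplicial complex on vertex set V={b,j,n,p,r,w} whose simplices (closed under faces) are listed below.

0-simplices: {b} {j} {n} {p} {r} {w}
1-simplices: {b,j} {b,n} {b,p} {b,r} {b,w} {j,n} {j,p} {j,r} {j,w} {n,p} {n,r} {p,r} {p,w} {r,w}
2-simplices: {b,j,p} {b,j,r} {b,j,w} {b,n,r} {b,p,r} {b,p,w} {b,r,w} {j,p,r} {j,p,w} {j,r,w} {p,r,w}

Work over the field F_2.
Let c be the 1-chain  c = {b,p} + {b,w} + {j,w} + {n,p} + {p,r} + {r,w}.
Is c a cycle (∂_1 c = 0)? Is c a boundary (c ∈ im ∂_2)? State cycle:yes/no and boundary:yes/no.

cycle:no boundary:no

n_0=6 n_1=14 n_2=11  [Z2]
∂1: piv[bj,bn,bp,br,bw] rk=5  ker:jn,jp,jr,jw,np,nr,pr,pw,rw
∂2: piv[bjp,bjr,bjw,bnr,bpr,bpw,brw] rk=7  ker:jpr,jpw,jrw,prw
∂1c = {j} + {n} + {p} + {w}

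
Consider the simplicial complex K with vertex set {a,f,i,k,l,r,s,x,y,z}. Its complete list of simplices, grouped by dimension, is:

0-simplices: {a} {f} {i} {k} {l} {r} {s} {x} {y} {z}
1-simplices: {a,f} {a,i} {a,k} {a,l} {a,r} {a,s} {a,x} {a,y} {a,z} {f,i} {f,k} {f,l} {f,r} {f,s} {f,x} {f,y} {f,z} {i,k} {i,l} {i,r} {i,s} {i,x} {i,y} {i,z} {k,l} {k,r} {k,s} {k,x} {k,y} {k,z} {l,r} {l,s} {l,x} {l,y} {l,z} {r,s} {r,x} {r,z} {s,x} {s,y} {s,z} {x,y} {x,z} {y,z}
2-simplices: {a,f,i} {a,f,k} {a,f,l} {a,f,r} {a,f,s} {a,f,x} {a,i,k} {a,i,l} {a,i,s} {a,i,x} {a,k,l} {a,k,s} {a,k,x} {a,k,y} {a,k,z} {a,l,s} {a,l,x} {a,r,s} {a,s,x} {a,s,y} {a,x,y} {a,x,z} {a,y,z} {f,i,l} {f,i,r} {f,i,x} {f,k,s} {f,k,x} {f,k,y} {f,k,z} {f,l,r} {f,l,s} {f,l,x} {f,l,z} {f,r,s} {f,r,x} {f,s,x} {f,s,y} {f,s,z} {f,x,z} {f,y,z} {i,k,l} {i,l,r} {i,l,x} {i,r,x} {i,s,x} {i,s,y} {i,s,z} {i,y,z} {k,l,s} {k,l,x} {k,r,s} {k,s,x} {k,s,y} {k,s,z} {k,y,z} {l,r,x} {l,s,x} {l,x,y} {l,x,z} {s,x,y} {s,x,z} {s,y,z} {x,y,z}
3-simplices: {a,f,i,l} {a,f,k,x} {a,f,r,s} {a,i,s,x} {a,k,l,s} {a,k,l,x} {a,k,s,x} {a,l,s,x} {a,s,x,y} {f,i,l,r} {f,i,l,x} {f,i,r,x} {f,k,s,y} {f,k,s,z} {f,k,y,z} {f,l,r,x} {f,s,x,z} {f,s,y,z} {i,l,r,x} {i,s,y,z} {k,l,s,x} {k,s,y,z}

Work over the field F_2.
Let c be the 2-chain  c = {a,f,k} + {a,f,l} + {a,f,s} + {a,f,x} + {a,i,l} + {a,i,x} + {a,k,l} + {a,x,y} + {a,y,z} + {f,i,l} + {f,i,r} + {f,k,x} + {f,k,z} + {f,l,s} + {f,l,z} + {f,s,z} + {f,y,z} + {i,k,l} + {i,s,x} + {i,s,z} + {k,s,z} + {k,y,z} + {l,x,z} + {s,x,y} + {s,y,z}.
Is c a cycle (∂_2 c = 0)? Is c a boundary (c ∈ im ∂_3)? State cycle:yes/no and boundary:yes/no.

cycle:no boundary:no

n_0=10 n_1=44 n_2=64 n_3=22  [Z2]
∂1: piv[af,ai,ak,al,ar,as,ax,ay,az] rk=9  ker:fi,fk,fl,fr,fs,fx,fy,fz,ik,il,ir,is,ix,iy,iz,kl,kr,ks,kx,ky,kz,lr,ls,lx,ly,lz,rs,rx,rz,sx,sy,sz,xy,xz,yz
∂2: piv[afi,afk,afl,afr,afs,afx,aik,ail,ais,aix,akl,aks,akx,aky,akz,als,alx,ars,asx,asy,axy,axz,ayz,fir,fky,fkz,flr,flz,frx,fsz,isy,isz,krs,lxy] rk=34  ker:fil,fix,fks,fkx,fls,flx,frs,fsx,fsy,fxz,fyz,ikl,ilr,ilx,irx,isx,iyz,kls,klx,ksx,ksy,ksz,kyz,lrx,lsx,lxz,sxy,sxz,syz,xyz
∂3: piv[afil,afkx,afrs,aisx,akls,aklx,aksx,alsx,asxy,filr,filx,firx,fksy,fksz,fkyz,flrx,fsxz,fsyz,isyz] rk=19  ker:ilrx,klsx,ksyz
∂2c = {a,l} + {a,s} + {a,x} + {a,z} + {f,k} + {f,r} + {f,s} + {f,y} + {i,k} + {i,l} + {i,r} + {i,z} + {k,s} + {k,x} + {k,y} + {k,z} + {l,s} + {l,x} + {x,z}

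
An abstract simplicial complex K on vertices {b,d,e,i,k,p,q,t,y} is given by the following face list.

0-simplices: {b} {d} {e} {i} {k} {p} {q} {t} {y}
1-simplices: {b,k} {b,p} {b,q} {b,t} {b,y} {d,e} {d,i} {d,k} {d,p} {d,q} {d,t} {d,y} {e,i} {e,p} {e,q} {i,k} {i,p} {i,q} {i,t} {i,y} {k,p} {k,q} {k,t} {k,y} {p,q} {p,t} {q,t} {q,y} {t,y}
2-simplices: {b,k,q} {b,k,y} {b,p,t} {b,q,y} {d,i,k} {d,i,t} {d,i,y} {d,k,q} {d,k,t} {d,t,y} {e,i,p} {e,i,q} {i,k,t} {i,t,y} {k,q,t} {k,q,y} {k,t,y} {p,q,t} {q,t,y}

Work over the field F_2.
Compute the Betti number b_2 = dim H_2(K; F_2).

b_2=4

n_0=9 n_1=29 n_2=19  [Z2]
∂1: piv[bk,bp,bq,bt,by,de,di,dk] rk=8  ker:dp,dq,dt,dy,ei,ep,eq,ik,ip,iq,it,iy,kp,kq,kt,ky,pq,pt,qt,qy,ty
∂2: piv[bkq,bky,bpt,bqy,dik,dit,diy,dkq,dkt,dty,eip,eiq,kqt,kty,pqt] rk=15  ker:ikt,ity,kqy,qty
b_2=(19−15)−0=4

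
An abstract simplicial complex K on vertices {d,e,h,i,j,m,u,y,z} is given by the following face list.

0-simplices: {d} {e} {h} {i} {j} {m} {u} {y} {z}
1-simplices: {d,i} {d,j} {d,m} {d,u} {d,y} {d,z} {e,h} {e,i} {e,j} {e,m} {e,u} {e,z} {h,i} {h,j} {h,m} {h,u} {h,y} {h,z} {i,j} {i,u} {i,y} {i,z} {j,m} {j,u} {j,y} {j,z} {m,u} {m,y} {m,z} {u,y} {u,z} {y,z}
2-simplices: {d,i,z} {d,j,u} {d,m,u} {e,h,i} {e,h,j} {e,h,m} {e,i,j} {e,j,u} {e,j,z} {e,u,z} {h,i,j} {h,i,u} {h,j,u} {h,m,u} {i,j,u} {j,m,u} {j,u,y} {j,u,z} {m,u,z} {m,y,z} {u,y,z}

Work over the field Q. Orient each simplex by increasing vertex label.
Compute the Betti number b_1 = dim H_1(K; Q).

b_1=6

n_0=9 n_1=32 n_2=21  [Q]
∂1: piv[di,dj,dm,du,dy,dz,eh,ei] rk=8  ker:ej,em,eu,ez,hi,hj,hm,hu,hy,hz,ij,iu,iy,iz,jm,ju,jy,jz,mu,my,mz,uy,uz,yz
∂2: piv[diz,dju,dmu,ehi,ehj,ehm,eij,eju,ejz,euz,hiu,hju,hmu,jmu,juy,muz,myz,uyz] rk=18  ker:hij,iju,juz
b_1=(32−8)−18=6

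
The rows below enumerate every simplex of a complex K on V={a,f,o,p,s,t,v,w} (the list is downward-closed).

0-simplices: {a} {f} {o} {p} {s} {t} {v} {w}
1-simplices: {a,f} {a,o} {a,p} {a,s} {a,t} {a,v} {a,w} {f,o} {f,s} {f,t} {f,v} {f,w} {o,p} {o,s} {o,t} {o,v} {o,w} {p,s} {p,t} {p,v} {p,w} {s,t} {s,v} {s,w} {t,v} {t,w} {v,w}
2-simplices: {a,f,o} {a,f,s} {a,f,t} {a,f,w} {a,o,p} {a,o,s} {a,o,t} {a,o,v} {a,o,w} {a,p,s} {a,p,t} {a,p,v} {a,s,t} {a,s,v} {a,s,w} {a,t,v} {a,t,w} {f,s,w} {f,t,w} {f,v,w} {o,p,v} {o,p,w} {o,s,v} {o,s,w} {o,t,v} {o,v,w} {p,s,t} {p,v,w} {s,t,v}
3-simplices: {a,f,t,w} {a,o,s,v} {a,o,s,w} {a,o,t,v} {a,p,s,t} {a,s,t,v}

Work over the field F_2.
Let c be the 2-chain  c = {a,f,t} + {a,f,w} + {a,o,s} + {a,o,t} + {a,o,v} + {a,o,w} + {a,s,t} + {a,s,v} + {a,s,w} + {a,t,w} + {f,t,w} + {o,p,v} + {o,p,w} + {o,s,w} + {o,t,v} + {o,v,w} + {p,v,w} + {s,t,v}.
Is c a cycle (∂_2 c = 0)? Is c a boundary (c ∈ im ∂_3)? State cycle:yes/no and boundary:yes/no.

cycle:yes boundary:no

n_0=8 n_1=27 n_2=29 n_3=6  [Z2]
∂1: piv[af,ao,ap,as,at,av,aw] rk=7  ker:fo,fs,ft,fv,fw,op,os,ot,ov,ow,ps,pt,pv,pw,st,sv,sw,tv,tw,vw
∂2: piv[afo,afs,aft,afw,aop,aos,aot,aov,aow,aps,apt,apv,ast,asv,asw,atv,atw,fvw,opw,ovw] rk=20  ker:fsw,ftw,opv,osv,osw,otv,pst,pvw,stv
∂3: piv[aftw,aosv,aosw,aotv,apst,astv] rk=6
∂2c = 0
c vs im∂3: residual ≠ 0 ⇒ not boundary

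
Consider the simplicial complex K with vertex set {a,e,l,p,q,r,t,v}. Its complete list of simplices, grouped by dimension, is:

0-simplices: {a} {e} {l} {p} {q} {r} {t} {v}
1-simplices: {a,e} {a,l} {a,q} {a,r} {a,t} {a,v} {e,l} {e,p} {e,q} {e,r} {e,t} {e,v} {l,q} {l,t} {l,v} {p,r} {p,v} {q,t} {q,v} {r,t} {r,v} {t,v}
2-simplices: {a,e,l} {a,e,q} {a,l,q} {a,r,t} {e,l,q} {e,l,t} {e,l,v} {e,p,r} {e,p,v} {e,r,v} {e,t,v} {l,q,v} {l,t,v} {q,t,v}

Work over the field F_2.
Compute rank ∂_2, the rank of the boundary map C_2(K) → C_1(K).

rank∂_2=12

n_0=8 n_1=22 n_2=14  [Z2]
∂1: piv[ae,al,aq,ar,at,av,ep] rk=7  ker:el,eq,er,et,ev,lq,lt,lv,pr,pv,qt,qv,rt,rv,tv
∂2: piv[ael,aeq,alq,art,elt,elv,epr,epv,erv,etv,lqv,qtv] rk=12  ker:elq,ltv
rk∂_2=12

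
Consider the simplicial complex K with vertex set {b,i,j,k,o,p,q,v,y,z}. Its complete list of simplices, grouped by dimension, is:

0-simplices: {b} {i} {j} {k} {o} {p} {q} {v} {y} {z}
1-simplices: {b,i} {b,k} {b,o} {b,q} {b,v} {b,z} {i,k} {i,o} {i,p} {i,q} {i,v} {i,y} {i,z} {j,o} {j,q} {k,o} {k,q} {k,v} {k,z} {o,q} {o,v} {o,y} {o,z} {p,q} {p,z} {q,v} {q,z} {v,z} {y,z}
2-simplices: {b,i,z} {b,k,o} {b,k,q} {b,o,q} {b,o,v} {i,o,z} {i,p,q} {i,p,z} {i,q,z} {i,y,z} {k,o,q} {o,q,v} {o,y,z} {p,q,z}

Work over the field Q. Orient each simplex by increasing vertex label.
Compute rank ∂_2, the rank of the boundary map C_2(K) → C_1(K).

n_0=10 n_1=29 n_2=14  [Q]
∂1: piv[bi,bk,bo,bq,bv,bz,ip,iy,jo] rk=9  ker:ik,io,iq,iv,iz,jq,ko,kq,kv,kz,oq,ov,oy,oz,pq,pz,qv,qz,vz,yz
∂2: piv[biz,bko,bkq,boq,bov,ioz,ipq,ipz,iqz,iyz,oqv,oyz] rk=12  ker:koq,pqz
rk∂_2=12

rank∂_2=12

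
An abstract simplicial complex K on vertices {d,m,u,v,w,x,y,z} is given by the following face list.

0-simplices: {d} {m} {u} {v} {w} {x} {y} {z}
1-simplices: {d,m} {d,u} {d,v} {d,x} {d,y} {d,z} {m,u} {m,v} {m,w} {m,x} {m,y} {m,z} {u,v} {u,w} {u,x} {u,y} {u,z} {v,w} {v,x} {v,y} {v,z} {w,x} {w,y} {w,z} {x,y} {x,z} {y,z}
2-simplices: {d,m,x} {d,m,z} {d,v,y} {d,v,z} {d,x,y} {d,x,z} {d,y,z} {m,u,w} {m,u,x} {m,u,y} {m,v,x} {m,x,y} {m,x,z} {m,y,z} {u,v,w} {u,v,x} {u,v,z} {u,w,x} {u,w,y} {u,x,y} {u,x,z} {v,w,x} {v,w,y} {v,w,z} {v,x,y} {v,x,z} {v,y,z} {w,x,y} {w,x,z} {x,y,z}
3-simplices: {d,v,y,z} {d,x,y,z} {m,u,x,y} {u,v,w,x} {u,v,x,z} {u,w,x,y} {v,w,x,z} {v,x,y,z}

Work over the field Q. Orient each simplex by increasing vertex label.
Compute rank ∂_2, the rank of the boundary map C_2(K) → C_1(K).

rank∂_2=19

n_0=8 n_1=27 n_2=30 n_3=8  [Q]
∂1: piv[dm,du,dv,dx,dy,dz,mw] rk=7  ker:mu,mv,mx,my,mz,uv,uw,ux,uy,uz,vw,vx,vy,vz,wx,wy,wz,xy,xz,yz
∂2: piv[dmx,dmz,dvy,dvz,dxy,dxz,dyz,muw,mux,muy,mvx,mxy,uvw,uvx,uvz,uwx,uwy,uxz,vwz] rk=19  ker:mxz,myz,uxy,vwx,vwy,vxy,vxz,vyz,wxy,wxz,xyz
∂3: piv[dvyz,dxyz,muxy,uvwx,uvxz,uwxy,vwxz,vxyz] rk=8
rk∂_2=19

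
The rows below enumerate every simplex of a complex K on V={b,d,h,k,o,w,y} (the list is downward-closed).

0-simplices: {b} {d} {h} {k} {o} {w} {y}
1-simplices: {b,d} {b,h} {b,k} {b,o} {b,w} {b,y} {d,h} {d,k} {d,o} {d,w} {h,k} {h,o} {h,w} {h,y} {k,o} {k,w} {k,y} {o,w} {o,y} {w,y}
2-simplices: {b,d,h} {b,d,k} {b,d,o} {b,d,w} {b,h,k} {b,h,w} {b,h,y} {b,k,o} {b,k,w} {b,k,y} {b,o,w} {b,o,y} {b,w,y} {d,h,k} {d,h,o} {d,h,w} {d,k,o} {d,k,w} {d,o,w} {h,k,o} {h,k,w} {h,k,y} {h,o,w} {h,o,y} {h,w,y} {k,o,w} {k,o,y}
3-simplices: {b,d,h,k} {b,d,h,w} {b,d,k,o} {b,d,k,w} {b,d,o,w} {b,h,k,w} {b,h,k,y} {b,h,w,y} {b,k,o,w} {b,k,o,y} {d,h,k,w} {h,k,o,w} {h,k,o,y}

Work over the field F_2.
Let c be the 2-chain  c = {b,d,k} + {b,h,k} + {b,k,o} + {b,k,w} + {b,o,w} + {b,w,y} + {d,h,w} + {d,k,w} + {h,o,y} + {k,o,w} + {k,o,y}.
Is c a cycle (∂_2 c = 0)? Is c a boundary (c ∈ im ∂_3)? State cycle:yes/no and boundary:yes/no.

cycle:no boundary:no

n_0=7 n_1=20 n_2=27 n_3=13  [Z2]
∂1: piv[bd,bh,bk,bo,bw,by] rk=6  ker:dh,dk,do,dw,hk,ho,hw,hy,ko,kw,ky,ow,oy,wy
∂2: piv[bdh,bdk,bdo,bdw,bhk,bhw,bhy,bko,bkw,bky,bow,boy,bwy,dho] rk=14  ker:dhk,dhw,dko,dkw,dow,hko,hkw,hky,how,hoy,hwy,kow,koy
∂3: piv[bdhk,bdhw,bdko,bdkw,bdow,bhkw,bhky,bhwy,bkow,bkoy,hkow,hkoy] rk=12  ker:dhkw
∂2c = {b,d} + {b,h} + {b,w} + {b,y} + {d,h} + {h,k} + {h,o} + {h,w} + {h,y} + {k,o} + {k,w} + {k,y} + {w,y}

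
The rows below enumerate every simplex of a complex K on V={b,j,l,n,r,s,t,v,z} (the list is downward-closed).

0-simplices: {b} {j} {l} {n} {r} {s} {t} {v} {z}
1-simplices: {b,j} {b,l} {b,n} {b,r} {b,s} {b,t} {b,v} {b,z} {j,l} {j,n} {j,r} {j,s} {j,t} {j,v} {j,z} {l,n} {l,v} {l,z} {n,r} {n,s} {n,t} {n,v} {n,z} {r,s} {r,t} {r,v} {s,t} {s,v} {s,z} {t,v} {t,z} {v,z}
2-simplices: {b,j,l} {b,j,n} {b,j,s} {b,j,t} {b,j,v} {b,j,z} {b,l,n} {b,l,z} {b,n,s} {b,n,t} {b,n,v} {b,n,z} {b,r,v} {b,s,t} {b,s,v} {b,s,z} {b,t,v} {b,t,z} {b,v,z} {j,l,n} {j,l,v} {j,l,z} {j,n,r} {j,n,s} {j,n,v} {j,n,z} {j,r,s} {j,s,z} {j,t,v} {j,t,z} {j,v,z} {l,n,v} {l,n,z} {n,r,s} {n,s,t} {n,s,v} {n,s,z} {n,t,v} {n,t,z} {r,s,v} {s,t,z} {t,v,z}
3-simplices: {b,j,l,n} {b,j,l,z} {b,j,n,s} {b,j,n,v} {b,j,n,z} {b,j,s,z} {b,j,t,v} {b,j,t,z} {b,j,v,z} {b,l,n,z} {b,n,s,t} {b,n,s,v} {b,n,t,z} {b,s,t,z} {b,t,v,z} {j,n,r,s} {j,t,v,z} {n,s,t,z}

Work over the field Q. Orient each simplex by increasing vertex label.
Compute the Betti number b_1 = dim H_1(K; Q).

n_0=9 n_1=32 n_2=42 n_3=18  [Q]
∂1: piv[bj,bl,bn,br,bs,bt,bv,bz] rk=8  ker:jl,jn,jr,js,jt,jv,jz,ln,lv,lz,nr,ns,nt,nv,nz,rs,rt,rv,st,sv,sz,tv,tz,vz
∂2: piv[bjl,bjn,bjs,bjt,bjv,bjz,bln,blz,bns,bnt,bnv,bnz,brv,bst,bsv,bsz,btv,btz,bvz,jlv,jnr,jrs,rsv] rk=23  ker:jln,jlz,jns,jnv,jnz,jsz,jtv,jtz,jvz,lnv,lnz,nrs,nst,nsv,nsz,ntv,ntz,stz,tvz
∂3: piv[bjln,bjlz,bjns,bjnv,bjnz,bjsz,bjtv,bjtz,bjvz,blnz,bnst,bnsv,bntz,bstz,btvz,jnrs,nstz] rk=17  ker:jtvz
b_1=(32−8)−23=1

b_1=1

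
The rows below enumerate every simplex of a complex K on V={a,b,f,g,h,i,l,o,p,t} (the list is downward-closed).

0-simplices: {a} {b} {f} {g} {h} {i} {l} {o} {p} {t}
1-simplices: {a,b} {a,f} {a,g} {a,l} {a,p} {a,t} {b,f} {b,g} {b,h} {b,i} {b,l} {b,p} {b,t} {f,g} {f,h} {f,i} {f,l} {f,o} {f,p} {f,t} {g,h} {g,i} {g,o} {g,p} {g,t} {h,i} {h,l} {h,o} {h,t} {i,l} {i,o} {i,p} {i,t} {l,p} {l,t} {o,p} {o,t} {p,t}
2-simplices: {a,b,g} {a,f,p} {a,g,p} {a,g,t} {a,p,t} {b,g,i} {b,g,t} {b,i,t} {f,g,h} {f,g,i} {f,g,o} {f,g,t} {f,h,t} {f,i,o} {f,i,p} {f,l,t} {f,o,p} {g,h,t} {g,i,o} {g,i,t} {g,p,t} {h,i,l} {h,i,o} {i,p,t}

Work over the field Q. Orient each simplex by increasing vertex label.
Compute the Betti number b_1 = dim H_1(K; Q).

b_1=9

n_0=10 n_1=38 n_2=24  [Q]
∂1: piv[ab,af,ag,al,ap,at,bh,bi,fo] rk=9  ker:bf,bg,bl,bp,bt,fg,fh,fi,fl,fp,ft,gh,gi,go,gp,gt,hi,hl,ho,ht,il,io,ip,it,lp,lt,op,ot,pt
∂2: piv[abg,afp,agp,agt,apt,bgi,bgt,bit,fgh,fgi,fgo,fgt,fht,fio,fip,flt,fop,hil,hio,ipt] rk=20  ker:ght,gio,git,gpt
b_1=(38−9)−20=9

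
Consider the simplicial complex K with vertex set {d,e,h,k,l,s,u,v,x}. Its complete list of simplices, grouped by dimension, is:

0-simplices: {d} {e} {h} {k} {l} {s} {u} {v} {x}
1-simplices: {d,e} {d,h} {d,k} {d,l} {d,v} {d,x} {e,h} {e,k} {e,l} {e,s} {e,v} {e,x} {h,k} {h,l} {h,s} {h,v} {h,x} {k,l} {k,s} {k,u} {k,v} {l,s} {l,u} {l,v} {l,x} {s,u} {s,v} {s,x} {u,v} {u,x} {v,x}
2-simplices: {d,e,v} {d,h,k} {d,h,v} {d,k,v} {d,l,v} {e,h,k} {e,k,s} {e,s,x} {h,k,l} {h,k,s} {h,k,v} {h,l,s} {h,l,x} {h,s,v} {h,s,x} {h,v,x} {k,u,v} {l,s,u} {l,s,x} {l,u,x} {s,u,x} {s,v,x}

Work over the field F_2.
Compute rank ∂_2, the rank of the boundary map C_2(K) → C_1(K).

rank∂_2=18

n_0=9 n_1=31 n_2=22  [Z2]
∂1: piv[de,dh,dk,dl,dv,dx,es,ku] rk=8  ker:eh,ek,el,ev,ex,hk,hl,hs,hv,hx,kl,ks,kv,ls,lu,lv,lx,su,sv,sx,uv,ux,vx
∂2: piv[dev,dhk,dhv,dkv,dlv,ehk,eks,esx,hkl,hks,hls,hlx,hsv,hsx,hvx,kuv,lsu,lux] rk=18  ker:hkv,lsx,sux,svx
rk∂_2=18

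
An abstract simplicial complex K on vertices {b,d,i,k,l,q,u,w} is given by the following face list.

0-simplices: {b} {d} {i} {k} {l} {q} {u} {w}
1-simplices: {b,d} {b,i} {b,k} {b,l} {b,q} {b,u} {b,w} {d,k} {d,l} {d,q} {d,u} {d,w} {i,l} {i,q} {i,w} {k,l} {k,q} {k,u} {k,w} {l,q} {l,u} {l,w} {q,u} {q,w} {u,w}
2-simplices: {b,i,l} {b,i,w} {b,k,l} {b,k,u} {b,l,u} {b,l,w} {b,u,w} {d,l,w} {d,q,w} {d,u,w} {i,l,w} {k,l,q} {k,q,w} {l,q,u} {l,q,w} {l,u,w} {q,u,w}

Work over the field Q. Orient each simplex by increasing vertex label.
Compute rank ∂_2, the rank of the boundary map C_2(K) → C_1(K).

n_0=8 n_1=25 n_2=17  [Q]
∂1: piv[bd,bi,bk,bl,bq,bu,bw] rk=7  ker:dk,dl,dq,du,dw,il,iq,iw,kl,kq,ku,kw,lq,lu,lw,qu,qw,uw
∂2: piv[bil,biw,bkl,bku,blu,blw,buw,dlw,dqw,duw,klq,kqw,lqu,lqw] rk=14  ker:ilw,luw,quw
rk∂_2=14

rank∂_2=14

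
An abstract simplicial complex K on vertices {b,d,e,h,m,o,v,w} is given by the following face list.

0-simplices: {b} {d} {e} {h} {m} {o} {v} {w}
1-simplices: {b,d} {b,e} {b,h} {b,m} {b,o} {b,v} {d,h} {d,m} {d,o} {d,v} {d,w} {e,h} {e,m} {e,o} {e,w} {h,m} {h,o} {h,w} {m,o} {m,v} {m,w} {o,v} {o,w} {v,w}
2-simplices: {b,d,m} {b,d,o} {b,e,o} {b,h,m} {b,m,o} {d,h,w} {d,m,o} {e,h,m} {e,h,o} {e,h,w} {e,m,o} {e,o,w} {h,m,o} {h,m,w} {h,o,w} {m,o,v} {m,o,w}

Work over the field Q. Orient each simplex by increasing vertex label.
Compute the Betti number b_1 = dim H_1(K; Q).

n_0=8 n_1=24 n_2=17  [Q]
∂1: piv[bd,be,bh,bm,bo,bv,dw] rk=7  ker:dh,dm,do,dv,eh,em,eo,ew,hm,ho,hw,mo,mv,mw,ov,ow,vw
∂2: piv[bdm,bdo,beo,bhm,bmo,dhw,ehm,eho,ehw,emo,eow,hmw,mov] rk=13  ker:dmo,hmo,how,mow
b_1=(24−7)−13=4

b_1=4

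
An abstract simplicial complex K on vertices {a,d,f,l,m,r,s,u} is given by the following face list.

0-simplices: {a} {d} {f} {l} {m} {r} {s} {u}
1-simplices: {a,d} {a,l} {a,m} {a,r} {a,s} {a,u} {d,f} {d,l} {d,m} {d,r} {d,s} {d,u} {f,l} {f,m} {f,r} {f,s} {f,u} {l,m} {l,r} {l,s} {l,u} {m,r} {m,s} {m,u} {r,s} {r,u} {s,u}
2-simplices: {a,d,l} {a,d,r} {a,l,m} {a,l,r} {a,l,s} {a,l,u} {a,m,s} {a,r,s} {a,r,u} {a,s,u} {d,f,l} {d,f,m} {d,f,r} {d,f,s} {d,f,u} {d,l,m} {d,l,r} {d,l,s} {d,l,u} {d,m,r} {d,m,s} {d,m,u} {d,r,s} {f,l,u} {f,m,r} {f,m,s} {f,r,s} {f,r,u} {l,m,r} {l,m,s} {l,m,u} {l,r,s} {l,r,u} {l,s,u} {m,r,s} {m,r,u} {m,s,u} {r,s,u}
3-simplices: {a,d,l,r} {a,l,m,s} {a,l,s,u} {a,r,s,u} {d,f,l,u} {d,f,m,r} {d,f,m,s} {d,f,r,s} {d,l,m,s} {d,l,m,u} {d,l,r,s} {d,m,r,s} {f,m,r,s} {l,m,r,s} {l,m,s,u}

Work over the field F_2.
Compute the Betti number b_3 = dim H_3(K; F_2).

n_0=8 n_1=27 n_2=38 n_3=15  [Z2]
∂1: piv[ad,al,am,ar,as,au,df] rk=7  ker:dl,dm,dr,ds,du,fl,fm,fr,fs,fu,lm,lr,ls,lu,mr,ms,mu,rs,ru,su
∂2: piv[adl,adr,alm,alr,als,alu,ams,ars,aru,asu,dfl,dfm,dfr,dfs,dfu,dlm,dls,dlu,dmr,dmu] rk=20  ker:dlr,dms,drs,flu,fmr,fms,frs,fru,lmr,lms,lmu,lrs,lru,lsu,mrs,mru,msu,rsu
∂3: piv[adlr,alms,alsu,arsu,dflu,dfmr,dfms,dfrs,dlms,dlmu,dlrs,dmrs,lmrs,lmsu] rk=14  ker:fmrs
b_3=(15−14)−0=1

b_3=1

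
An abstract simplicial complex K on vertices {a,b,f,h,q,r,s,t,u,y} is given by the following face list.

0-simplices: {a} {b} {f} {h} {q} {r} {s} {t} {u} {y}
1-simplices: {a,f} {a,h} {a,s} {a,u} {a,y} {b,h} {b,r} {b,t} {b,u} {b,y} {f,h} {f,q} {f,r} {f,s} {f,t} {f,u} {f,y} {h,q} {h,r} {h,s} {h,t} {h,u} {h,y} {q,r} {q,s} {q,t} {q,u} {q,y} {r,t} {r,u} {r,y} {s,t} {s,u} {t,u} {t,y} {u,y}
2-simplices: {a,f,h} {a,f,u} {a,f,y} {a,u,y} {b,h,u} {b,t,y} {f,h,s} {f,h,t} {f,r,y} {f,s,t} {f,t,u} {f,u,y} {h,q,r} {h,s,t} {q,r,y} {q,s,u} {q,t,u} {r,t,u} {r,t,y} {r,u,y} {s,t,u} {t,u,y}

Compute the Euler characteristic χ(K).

χ(K)=-4

n_0=10 n_1=36 n_2=22
χ=+10−36+22=-4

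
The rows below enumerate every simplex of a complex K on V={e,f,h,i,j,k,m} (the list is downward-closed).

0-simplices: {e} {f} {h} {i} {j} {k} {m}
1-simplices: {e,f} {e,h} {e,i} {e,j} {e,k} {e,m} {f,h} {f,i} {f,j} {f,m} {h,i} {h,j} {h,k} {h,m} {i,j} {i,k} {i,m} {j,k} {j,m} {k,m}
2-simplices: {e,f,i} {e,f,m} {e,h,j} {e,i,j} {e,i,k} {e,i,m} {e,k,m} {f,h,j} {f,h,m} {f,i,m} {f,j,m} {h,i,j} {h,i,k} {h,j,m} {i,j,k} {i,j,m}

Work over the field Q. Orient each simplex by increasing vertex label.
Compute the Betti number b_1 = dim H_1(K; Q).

b_1=0

n_0=7 n_1=20 n_2=16  [Q]
∂1: piv[ef,eh,ei,ej,ek,em] rk=6  ker:fh,fi,fj,fm,hi,hj,hk,hm,ij,ik,im,jk,jm,km
∂2: piv[efi,efm,ehj,eij,eik,eim,ekm,fhj,fhm,fjm,hij,hik,ijk,ijm] rk=14  ker:fim,hjm
b_1=(20−6)−14=0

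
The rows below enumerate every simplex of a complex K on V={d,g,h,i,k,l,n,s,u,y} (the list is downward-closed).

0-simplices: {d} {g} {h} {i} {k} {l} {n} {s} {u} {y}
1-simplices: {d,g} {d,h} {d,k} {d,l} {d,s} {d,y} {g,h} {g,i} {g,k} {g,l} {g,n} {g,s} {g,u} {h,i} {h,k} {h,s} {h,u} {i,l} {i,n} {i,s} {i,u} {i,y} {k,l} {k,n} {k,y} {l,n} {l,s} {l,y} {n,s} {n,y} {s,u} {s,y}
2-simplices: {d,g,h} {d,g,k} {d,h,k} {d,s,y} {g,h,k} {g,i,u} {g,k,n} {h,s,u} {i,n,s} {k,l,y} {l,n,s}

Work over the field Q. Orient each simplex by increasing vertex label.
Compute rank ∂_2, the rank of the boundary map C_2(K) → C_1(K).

n_0=10 n_1=32 n_2=11  [Q]
∂1: piv[dg,dh,dk,dl,ds,dy,gi,gn,gu] rk=9  ker:gh,gk,gl,gs,hi,hk,hs,hu,il,in,is,iu,iy,kl,kn,ky,ln,ls,ly,ns,ny,su,sy
∂2: piv[dgh,dgk,dhk,dsy,giu,gkn,hsu,ins,kly,lns] rk=10  ker:ghk
rk∂_2=10

rank∂_2=10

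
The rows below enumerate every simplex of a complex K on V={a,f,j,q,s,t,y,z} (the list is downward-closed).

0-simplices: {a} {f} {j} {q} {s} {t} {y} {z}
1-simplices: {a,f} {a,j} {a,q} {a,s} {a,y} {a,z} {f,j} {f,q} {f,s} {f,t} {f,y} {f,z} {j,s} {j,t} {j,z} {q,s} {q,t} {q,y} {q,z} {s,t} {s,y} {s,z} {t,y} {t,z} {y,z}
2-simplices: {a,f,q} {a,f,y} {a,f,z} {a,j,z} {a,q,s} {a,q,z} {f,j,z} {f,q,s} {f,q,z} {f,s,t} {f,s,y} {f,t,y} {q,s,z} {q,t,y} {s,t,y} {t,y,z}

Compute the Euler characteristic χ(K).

χ(K)=-1

n_0=8 n_1=25 n_2=16
χ=+8−25+16=-1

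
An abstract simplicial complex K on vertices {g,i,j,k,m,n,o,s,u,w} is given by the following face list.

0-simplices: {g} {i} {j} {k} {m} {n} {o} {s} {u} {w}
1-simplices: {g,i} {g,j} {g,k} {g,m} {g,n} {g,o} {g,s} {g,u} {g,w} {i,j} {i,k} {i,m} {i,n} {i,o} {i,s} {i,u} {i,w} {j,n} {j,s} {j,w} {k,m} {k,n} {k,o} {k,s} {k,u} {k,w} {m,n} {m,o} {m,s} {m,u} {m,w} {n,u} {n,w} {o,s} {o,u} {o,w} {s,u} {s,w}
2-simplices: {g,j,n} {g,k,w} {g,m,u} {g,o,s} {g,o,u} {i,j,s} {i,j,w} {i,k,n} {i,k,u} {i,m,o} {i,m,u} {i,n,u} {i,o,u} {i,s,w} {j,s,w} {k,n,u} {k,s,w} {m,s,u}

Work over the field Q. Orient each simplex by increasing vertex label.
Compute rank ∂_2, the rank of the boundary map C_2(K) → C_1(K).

n_0=10 n_1=38 n_2=18  [Q]
∂1: piv[gi,gj,gk,gm,gn,go,gs,gu,gw] rk=9  ker:ij,ik,im,in,io,is,iu,iw,jn,js,jw,km,kn,ko,ks,ku,kw,mn,mo,ms,mu,mw,nu,nw,os,ou,ow,su,sw
∂2: piv[gjn,gkw,gmu,gos,gou,ijs,ijw,ikn,iku,imo,imu,inu,iou,isw,ksw,msu] rk=16  ker:jsw,knu
rk∂_2=16

rank∂_2=16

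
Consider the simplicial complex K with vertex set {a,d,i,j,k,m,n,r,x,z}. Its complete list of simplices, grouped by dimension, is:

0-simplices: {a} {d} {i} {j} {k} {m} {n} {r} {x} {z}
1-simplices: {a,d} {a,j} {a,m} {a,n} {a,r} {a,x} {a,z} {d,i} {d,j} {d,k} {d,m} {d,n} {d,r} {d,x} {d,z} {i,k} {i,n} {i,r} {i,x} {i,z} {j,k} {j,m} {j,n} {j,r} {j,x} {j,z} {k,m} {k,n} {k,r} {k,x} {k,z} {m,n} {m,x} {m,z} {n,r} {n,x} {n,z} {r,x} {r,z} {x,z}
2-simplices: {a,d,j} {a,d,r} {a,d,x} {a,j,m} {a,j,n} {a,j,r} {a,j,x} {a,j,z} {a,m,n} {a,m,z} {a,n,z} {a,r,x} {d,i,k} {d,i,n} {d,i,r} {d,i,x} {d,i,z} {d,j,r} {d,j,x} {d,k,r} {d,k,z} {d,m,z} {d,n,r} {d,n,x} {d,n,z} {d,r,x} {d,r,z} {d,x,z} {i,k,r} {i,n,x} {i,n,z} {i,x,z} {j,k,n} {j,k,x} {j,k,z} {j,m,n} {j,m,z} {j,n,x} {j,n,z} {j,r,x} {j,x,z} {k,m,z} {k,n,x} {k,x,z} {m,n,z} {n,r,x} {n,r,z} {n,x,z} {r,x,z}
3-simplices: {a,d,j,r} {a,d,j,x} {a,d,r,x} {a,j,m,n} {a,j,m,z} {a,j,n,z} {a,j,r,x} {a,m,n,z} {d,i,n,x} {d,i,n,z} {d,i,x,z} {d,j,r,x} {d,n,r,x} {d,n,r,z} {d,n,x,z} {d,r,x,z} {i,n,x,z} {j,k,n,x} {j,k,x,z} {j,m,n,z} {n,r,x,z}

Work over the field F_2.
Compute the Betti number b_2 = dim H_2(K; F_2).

b_2=2

n_0=10 n_1=40 n_2=49 n_3=21  [Z2]
∂1: piv[ad,aj,am,an,ar,ax,az,di,dk] rk=9  ker:dj,dm,dn,dr,dx,dz,ik,in,ir,ix,iz,jk,jm,jn,jr,jx,jz,km,kn,kr,kx,kz,mn,mx,mz,nr,nx,nz,rx,rz,xz
∂2: piv[adj,adr,adx,ajm,ajn,ajr,ajx,ajz,amn,amz,anz,arx,dik,din,dir,dix,diz,dkr,dkz,dmz,dnr,dnx,dnz,drz,dxz,jkn,jkx,jkz,jnx,kmz] rk=30  ker:djr,djx,drx,ikr,inx,inz,ixz,jmn,jmz,jnz,jrx,jxz,knx,kxz,mnz,nrx,nrz,nxz,rxz
∂3: piv[adjr,adjx,adrx,ajmn,ajmz,ajnz,ajrx,amnz,dinx,dinz,dixz,dnrx,dnrz,dnxz,drxz,jknx,jkxz] rk=17  ker:djrx,inxz,jmnz,nrxz
b_2=(49−30)−17=2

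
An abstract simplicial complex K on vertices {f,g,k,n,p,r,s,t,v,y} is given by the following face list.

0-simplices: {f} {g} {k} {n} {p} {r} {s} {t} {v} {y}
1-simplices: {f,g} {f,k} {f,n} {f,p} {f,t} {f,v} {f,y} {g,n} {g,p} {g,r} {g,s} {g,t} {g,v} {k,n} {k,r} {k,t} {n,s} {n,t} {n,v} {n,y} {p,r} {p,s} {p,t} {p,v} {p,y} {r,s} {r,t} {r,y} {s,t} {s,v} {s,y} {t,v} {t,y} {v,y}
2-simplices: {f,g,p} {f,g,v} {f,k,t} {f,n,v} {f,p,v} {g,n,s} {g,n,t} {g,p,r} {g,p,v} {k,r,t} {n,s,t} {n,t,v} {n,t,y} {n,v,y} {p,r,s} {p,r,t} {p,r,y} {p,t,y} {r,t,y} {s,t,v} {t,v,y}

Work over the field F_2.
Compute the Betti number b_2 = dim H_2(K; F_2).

n_0=10 n_1=34 n_2=21  [Z2]
∂1: piv[fg,fk,fn,fp,ft,fv,fy,gr,gs] rk=9  ker:gn,gp,gt,gv,kn,kr,kt,ns,nt,nv,ny,pr,ps,pt,pv,py,rs,rt,ry,st,sv,sy,tv,ty,vy
∂2: piv[fgp,fgv,fkt,fnv,fpv,gns,gnt,gpr,krt,nst,ntv,nty,nvy,prs,prt,pry,pty,stv] rk=18  ker:gpv,rty,tvy
b_2=(21−18)−0=3

b_2=3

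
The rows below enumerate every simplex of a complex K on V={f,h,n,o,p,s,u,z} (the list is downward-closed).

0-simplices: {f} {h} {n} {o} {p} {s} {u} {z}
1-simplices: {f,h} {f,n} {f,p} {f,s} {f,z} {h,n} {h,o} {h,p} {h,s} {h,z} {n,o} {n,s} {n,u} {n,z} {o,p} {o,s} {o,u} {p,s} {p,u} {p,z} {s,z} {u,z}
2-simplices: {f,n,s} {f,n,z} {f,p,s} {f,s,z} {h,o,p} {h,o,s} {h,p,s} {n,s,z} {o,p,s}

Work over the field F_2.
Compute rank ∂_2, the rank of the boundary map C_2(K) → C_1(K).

rank∂_2=7

n_0=8 n_1=22 n_2=9  [Z2]
∂1: piv[fh,fn,fp,fs,fz,ho,nu] rk=7  ker:hn,hp,hs,hz,no,ns,nz,op,os,ou,ps,pu,pz,sz,uz
∂2: piv[fns,fnz,fps,fsz,hop,hos,hps] rk=7  ker:nsz,ops
rk∂_2=7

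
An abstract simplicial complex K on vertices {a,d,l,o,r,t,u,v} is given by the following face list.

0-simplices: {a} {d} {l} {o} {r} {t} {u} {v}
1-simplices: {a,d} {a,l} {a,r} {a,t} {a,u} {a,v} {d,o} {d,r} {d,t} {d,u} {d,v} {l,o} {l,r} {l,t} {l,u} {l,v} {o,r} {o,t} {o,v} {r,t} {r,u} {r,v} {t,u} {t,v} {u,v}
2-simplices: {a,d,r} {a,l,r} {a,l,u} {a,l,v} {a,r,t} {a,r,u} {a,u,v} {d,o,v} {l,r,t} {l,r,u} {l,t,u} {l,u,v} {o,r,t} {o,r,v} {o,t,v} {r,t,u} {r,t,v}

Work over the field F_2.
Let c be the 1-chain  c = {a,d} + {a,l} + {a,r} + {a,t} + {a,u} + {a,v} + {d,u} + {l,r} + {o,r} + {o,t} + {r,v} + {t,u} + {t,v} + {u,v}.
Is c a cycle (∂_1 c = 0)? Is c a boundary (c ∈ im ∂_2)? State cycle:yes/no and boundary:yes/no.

n_0=8 n_1=25 n_2=17  [Z2]
∂1: piv[ad,al,ar,at,au,av,do] rk=7  ker:dr,dt,du,dv,lo,lr,lt,lu,lv,or,ot,ov,rt,ru,rv,tu,tv,uv
∂2: piv[adr,alr,alu,alv,art,aru,auv,dov,lrt,ltu,ort,orv,otv] rk=13  ker:lru,luv,rtu,rtv
∂1c = 0
c vs im∂2: residual ≠ 0 ⇒ not boundary

cycle:yes boundary:no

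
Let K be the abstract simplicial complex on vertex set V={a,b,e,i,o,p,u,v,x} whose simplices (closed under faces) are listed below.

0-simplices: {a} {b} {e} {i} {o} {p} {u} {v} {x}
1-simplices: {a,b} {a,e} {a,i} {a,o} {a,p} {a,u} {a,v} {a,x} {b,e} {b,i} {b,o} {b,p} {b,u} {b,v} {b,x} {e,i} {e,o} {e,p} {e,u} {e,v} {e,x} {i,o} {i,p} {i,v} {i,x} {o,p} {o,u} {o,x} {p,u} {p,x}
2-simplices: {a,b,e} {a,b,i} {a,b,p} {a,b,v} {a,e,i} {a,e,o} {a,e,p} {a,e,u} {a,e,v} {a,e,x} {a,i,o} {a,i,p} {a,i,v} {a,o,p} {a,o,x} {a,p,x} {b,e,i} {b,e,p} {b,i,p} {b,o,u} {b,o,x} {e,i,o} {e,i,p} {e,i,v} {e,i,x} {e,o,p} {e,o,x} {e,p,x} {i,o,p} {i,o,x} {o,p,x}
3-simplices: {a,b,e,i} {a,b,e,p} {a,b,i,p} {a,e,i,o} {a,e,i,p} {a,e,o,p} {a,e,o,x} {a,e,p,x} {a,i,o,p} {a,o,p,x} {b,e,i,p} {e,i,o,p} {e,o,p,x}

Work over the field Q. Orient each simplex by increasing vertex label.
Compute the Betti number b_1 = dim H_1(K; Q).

b_1=3

n_0=9 n_1=30 n_2=31 n_3=13  [Q]
∂1: piv[ab,ae,ai,ao,ap,au,av,ax] rk=8  ker:be,bi,bo,bp,bu,bv,bx,ei,eo,ep,eu,ev,ex,io,ip,iv,ix,op,ou,ox,pu,px
∂2: piv[abe,abi,abp,abv,aei,aeo,aep,aeu,aev,aex,aio,aip,aiv,aop,aox,apx,bou,box,eix] rk=19  ker:bei,bep,bip,eio,eip,eiv,eop,eox,epx,iop,iox,opx
∂3: piv[abei,abep,abip,aeio,aeip,aeop,aeox,aepx,aiop,aopx] rk=10  ker:beip,eiop,eopx
b_1=(30−8)−19=3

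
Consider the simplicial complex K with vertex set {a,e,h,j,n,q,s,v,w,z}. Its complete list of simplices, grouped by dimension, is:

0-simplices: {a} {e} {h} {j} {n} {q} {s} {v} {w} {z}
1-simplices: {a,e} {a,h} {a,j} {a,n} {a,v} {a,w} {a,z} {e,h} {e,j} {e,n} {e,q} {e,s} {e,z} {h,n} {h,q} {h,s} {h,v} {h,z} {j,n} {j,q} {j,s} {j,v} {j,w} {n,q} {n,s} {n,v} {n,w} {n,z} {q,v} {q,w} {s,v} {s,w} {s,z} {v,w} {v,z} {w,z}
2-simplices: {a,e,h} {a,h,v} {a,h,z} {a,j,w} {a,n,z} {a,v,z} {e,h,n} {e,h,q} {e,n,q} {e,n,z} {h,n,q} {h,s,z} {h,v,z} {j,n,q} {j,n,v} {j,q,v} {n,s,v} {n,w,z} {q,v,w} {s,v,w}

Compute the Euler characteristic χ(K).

χ(K)=-6

n_0=10 n_1=36 n_2=20
χ=+10−36+20=-6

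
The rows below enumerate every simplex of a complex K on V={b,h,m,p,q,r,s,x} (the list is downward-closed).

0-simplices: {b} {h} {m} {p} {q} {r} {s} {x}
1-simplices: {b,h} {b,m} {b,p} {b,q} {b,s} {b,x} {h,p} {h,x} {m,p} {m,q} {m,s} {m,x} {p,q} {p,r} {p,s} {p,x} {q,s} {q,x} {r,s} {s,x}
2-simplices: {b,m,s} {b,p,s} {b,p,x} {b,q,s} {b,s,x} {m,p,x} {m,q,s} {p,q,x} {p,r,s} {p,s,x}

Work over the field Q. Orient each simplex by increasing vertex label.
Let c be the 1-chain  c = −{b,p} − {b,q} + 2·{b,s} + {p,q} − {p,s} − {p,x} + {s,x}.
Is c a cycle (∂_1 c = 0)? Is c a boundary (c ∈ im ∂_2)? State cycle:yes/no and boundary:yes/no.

cycle:yes boundary:no

n_0=8 n_1=20 n_2=10  [Q]
∂1: piv[bh,bm,bp,bq,bs,bx,pr] rk=7  ker:hp,hx,mp,mq,ms,mx,pq,ps,px,qs,qx,rs,sx
∂2: piv[bms,bps,bpx,bqs,bsx,mpx,mqs,pqx,prs] rk=9  ker:psx
∂1c = 0
c vs im∂2: residual ≠ 0 ⇒ not boundary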